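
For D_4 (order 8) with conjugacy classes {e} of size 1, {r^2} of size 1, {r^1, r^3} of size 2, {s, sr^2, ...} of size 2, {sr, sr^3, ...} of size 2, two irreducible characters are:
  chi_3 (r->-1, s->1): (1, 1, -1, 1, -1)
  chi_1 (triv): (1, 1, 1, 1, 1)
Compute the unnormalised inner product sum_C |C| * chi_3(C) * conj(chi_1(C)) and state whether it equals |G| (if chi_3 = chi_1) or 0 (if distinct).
Sum = 0; so <chi_3, chi_1> = 0 (distinct irreducibles are orthogonal).

Proof sketch: Compute term by term over conjugacy classes (|C| * chi_3(C) * conj(chi_1(C))):
  1*(1)*conj(1) + 1*(1)*conj(1) + 2*(-1)*conj(1) + 2*(1)*conj(1) + 2*(-1)*conj(1)
  = (1) + (1) + (-2) + (2) + (-2)
  = 0.
Dividing by |G| = 8 gives 0/8 = 0, matching the row-orthogonality relation <chi_3, chi_1> = [chi_3 = chi_1].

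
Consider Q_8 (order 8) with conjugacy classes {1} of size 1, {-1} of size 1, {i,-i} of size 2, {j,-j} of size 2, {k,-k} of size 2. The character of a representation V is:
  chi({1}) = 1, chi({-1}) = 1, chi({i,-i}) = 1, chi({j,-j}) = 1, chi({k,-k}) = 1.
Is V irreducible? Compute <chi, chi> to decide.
Irreducible: <chi, chi> = 1.

Working: <chi, chi> = (1/|G|) sum_C |C| * |chi(C)|^2 = (1/8)[1*|1|^2 + 1*|1|^2 + 2*|1|^2 + 2*|1|^2 + 2*|1|^2]
  = (1/8)[(1) + (1) + (2) + (2) + (2)] = 8/8 = 1.
A character is irreducible iff <chi, chi> = 1, so this representation is irreducible.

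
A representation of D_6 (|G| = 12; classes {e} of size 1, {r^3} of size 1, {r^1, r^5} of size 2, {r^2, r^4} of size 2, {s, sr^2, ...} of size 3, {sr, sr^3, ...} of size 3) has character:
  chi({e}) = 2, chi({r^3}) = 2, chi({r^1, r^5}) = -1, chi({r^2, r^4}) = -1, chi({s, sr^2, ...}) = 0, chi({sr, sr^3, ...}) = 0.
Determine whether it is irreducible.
Irreducible: <chi, chi> = 1.

Details: <chi, chi> = (1/|G|) sum_C |C| * |chi(C)|^2 = (1/12)[1*|2|^2 + 1*|2|^2 + 2*|-1|^2 + 2*|-1|^2 + 3*|0|^2 + 3*|0|^2]
  = (1/12)[(4) + (4) + (2) + (2) + (0) + (0)] = 12/12 = 1.
A character is irreducible iff <chi, chi> = 1, so this representation is irreducible.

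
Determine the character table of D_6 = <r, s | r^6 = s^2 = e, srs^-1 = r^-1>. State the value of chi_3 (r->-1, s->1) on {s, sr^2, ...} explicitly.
Conjugacy classes: {e} of size 1, {r^3} of size 1, {r^1, r^5} of size 2, {r^2, r^4} of size 2, {s, sr^2, ...} of size 3, {sr, sr^3, ...} of size 3.
Character table:
  irrep \ class              {e} (size 1)  {r^3} (size 1)  {r^1, r^5} (size 2)  {r^2, r^4} (size 2)  {s, sr^2, ...} (size 3)  {sr, sr^3, ...} (size 3)
  chi_1 (triv)               1             1               1                    1                    1                        1                       
  chi_2 (sign: r->1, s->-1)  1             1               1                    1                    -1                       -1                      
  chi_3 (r->-1, s->1)        1             -1              -1                   1                    1                        -1                      
  chi_4 (r->-1, s->-1)       1             -1              -1                   1                    -1                       1                       
  chi_5 (2d, j=1)            2             -2              1                    -1                   0                        0                       
  chi_6 (2d, j=2)            2             2               -1                   -1                   0                        0                       

Spot check: chi_3 (r->-1, s->1) on {s, sr^2, ...} = 1.

Why: D_6 has order 2*6 = 12 with 6 conjugacy classes, hence 6 irreducibles. Sum of squared dims 1 + 1 + 1 + 1 + 4 + 4 = 12 = |G|. Linear characters come from the abelianisation; the 2-dimensional irreps have character r^k -> 2*cos(2*pi*j*k/6), reflections -> 0.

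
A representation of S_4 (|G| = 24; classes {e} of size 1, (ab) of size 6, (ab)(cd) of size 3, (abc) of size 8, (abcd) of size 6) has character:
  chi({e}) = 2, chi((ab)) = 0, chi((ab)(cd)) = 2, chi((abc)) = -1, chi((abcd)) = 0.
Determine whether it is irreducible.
Irreducible: <chi, chi> = 1.

Reasoning: <chi, chi> = (1/|G|) sum_C |C| * |chi(C)|^2 = (1/24)[1*|2|^2 + 6*|0|^2 + 3*|2|^2 + 8*|-1|^2 + 6*|0|^2]
  = (1/24)[(4) + (0) + (12) + (8) + (0)] = 24/24 = 1.
A character is irreducible iff <chi, chi> = 1, so this representation is irreducible.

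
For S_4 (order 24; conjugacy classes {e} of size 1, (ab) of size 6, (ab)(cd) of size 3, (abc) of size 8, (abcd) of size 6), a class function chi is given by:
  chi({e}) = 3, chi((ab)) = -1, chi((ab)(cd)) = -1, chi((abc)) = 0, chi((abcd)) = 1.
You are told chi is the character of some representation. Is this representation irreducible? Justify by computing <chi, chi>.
Irreducible: <chi, chi> = 1.

Reasoning: <chi, chi> = (1/|G|) sum_C |C| * |chi(C)|^2 = (1/24)[1*|3|^2 + 6*|-1|^2 + 3*|-1|^2 + 8*|0|^2 + 6*|1|^2]
  = (1/24)[(9) + (6) + (3) + (0) + (6)] = 24/24 = 1.
A character is irreducible iff <chi, chi> = 1, so this representation is irreducible.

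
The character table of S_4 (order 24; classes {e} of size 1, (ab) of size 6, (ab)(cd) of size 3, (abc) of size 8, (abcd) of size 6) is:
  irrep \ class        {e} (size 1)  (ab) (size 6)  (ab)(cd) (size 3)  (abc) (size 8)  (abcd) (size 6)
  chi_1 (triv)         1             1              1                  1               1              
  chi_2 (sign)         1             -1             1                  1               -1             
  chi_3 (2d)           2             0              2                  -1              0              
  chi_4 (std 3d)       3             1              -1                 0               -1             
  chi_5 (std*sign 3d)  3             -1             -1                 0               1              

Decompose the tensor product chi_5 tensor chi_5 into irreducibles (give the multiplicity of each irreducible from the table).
chi_5 tensor chi_5 = chi_1 + chi_3 + chi_4 + chi_5 (all other irreducibles have multiplicity 0).

Working: The character of a tensor product is the pointwise product (chi_5 * chi_5)(C) = chi_5(C) * chi_5(C):
  {e}: (3)*(3), (ab): (-1)*(-1), (ab)(cd): (-1)*(-1), (abc): (0)*(0), (abcd): (1)*(1)
so (chi_5 * chi_5) takes values
  {e} -> 9, (ab) -> 1, (ab)(cd) -> 1, (abc) -> 0, (abcd) -> 1.
Now take the inner product of this character with each irreducible chi from the table, <chi_5*chi_5, chi> = (1/24) sum_C |C| (chi_5*chi_5)(C) conj(chi(C)):
  <chi_5*chi_5, chi_1> = (1/24)[1*(9)*conj(1) + 6*(1)*conj(1) + 3*(1)*conj(1) + 8*(0)*conj(1) + 6*(1)*conj(1)]
      = (1/24)[(9) + (6) + (3) + (0) + (6)] = 24/24 = 1
  <chi_5*chi_5, chi_2> = (1/24)[1*(9)*conj(1) + 6*(1)*conj(-1) + 3*(1)*conj(1) + 8*(0)*conj(1) + 6*(1)*conj(-1)]
      = (1/24)[(9) + (-6) + (3) + (0) + (-6)] = 0/24 = 0
  <chi_5*chi_5, chi_3> = (1/24)[1*(9)*conj(2) + 6*(1)*conj(0) + 3*(1)*conj(2) + 8*(0)*conj(-1) + 6*(1)*conj(0)]
      = (1/24)[(18) + (0) + (6) + (0) + (0)] = 24/24 = 1
  <chi_5*chi_5, chi_4> = (1/24)[1*(9)*conj(3) + 6*(1)*conj(1) + 3*(1)*conj(-1) + 8*(0)*conj(0) + 6*(1)*conj(-1)]
      = (1/24)[(27) + (6) + (-3) + (0) + (-6)] = 24/24 = 1
  <chi_5*chi_5, chi_5> = (1/24)[1*(9)*conj(3) + 6*(1)*conj(-1) + 3*(1)*conj(-1) + 8*(0)*conj(0) + 6*(1)*conj(1)]
      = (1/24)[(27) + (-6) + (-3) + (0) + (6)] = 24/24 = 1
Hence the multiplicities are chi_1: 1, chi_3: 1, chi_4: 1, chi_5: 1. Dimension check: dim(chi_5)*dim(chi_5) = 3*3 = 9 and sum (mult * dim) = 1*1 + 1*2 + 1*3 + 1*3 = 9.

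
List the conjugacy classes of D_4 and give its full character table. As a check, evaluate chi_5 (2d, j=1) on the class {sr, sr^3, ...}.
Conjugacy classes: {e} of size 1, {r^2} of size 1, {r^1, r^3} of size 2, {s, sr^2, ...} of size 2, {sr, sr^3, ...} of size 2.
Character table:
  irrep \ class              {e} (size 1)  {r^2} (size 1)  {r^1, r^3} (size 2)  {s, sr^2, ...} (size 2)  {sr, sr^3, ...} (size 2)
  chi_1 (triv)               1             1               1                    1                        1                       
  chi_2 (sign: r->1, s->-1)  1             1               1                    -1                       -1                      
  chi_3 (r->-1, s->1)        1             1               -1                   1                        -1                      
  chi_4 (r->-1, s->-1)       1             1               -1                   -1                       1                       
  chi_5 (2d, j=1)            2             -2              0                    0                        0                       

Spot check: chi_5 (2d, j=1) on {sr, sr^3, ...} = 0.

Why: D_4 has order 2*4 = 8 with 5 conjugacy classes, hence 5 irreducibles. Sum of squared dims 1 + 1 + 1 + 1 + 4 = 8 = |G|. Linear characters come from the abelianisation; the 2-dimensional irreps have character r^k -> 2*cos(2*pi*j*k/4), reflections -> 0.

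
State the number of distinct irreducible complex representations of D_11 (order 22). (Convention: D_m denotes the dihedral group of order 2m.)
7

Derivation: The number of irreducible complex representations of a finite group equals its number of conjugacy classes. D_11 has 7 conjugacy classes ((n+3)/2 for n odd), so D_11 (order 22) has exactly 7 irreducible complex representations.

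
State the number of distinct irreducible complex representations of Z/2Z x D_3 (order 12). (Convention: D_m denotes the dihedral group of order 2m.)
6

Why: The number of irreducible complex representations of a finite group equals its number of conjugacy classes. For a direct product, #classes(G x H) = #classes(G) * #classes(H). Z/2Z has 2 classes (abelian), D_3 has 3 classes, so 2 * 3 = 6, so Z/2Z x D_3 (order 12) has exactly 6 irreducible complex representations.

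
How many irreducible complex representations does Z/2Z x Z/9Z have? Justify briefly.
18

Argument: The number of irreducible complex representations of a finite group equals its number of conjugacy classes. Z/2Z x Z/9Z is abelian of order 18, so every element is its own conjugacy class: 18 classes, so Z/2Z x Z/9Z (order 18) has exactly 18 irreducible complex representations.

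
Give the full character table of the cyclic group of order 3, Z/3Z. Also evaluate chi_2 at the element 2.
Character table of Z/3Z (irreps indexed chi_0,...,chi_2 with chi_k(m) = zeta_3^(k*m), zeta_3 = exp(2*pi*i/3)):
  irrep \ class  {0} (size 1)  {1} (size 1)    {2} (size 1)  
  chi_0          1             1               1             
  chi_1          1             exp(2*I*pi/3)   exp(-2*I*pi/3)
  chi_2          1             exp(-2*I*pi/3)  exp(2*I*pi/3) 

Spot check: chi_2(2) = zeta_3^(2*2) = zeta_3^4 = exp(2*I*pi/3).

Solution. Z/3Z is abelian, so all 3 irreducible complex representations are 1-dimensional. They are given by chi_k(m) = zeta_3^(k*m) for k = 0,...,2. Row orthogonality: sum_m chi_k(m) conj(chi_l(m)) = 3 * [k = l].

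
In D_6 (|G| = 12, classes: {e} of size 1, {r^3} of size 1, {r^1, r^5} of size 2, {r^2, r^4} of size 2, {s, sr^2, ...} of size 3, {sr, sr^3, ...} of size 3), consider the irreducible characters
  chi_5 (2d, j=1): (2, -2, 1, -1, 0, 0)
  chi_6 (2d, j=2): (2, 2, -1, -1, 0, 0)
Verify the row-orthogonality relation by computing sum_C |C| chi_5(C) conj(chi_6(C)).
Sum = 0; so <chi_5, chi_6> = 0 (distinct irreducibles are orthogonal).

Why: Compute term by term over conjugacy classes (|C| * chi_5(C) * conj(chi_6(C))):
  1*(2)*conj(2) + 1*(-2)*conj(2) + 2*(1)*conj(-1) + 2*(-1)*conj(-1) + 3*(0)*conj(0) + 3*(0)*conj(0)
  = (4) + (-4) + (-2) + (2) + (0) + (0)
  = 0.
Dividing by |G| = 12 gives 0/12 = 0, matching the row-orthogonality relation <chi_5, chi_6> = [chi_5 = chi_6].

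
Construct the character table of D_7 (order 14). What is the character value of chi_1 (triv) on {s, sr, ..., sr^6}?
Conjugacy classes: {e} of size 1, {r^1, r^6} of size 2, {r^2, r^5} of size 2, {r^3, r^4} of size 2, {s, sr, ..., sr^6} of size 7.
Character table:
  irrep \ class              {e} (size 1)  {r^1, r^6} (size 2)  {r^2, r^5} (size 2)  {r^3, r^4} (size 2)  {s, sr, ..., sr^6} (size 7)
  chi_1 (triv)               1             1                    1                    1                    1                          
  chi_2 (sign: r->1, s->-1)  1             1                    1                    1                    -1                         
  chi_3 (2d, j=1)            2             2*cos(2*pi/7)        -2*cos(3*pi/7)       -2*cos(pi/7)         0                          
  chi_4 (2d, j=2)            2             -2*cos(3*pi/7)       -2*cos(pi/7)         2*cos(2*pi/7)        0                          
  chi_5 (2d, j=3)            2             -2*cos(pi/7)         2*cos(2*pi/7)        -2*cos(3*pi/7)       0                          

Spot check: chi_1 (triv) on {s, sr, ..., sr^6} = 1.

Proof sketch: D_7 has order 2*7 = 14 with 5 conjugacy classes, hence 5 irreducibles. Sum of squared dims 1 + 1 + 4 + 4 + 4 = 14 = |G|. Linear characters come from the abelianisation; the 2-dimensional irreps have character r^k -> 2*cos(2*pi*j*k/7), reflections -> 0.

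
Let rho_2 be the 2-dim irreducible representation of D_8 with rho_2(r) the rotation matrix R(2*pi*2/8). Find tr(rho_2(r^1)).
chi_{rho_2}(r^1) = 2*cos(2*pi*2*1/8) = 0

Working: rho_2(r^1) is rotation by angle 2*pi*2*1/8, whose trace is 2*cos(2*pi*2*1/8) = 0.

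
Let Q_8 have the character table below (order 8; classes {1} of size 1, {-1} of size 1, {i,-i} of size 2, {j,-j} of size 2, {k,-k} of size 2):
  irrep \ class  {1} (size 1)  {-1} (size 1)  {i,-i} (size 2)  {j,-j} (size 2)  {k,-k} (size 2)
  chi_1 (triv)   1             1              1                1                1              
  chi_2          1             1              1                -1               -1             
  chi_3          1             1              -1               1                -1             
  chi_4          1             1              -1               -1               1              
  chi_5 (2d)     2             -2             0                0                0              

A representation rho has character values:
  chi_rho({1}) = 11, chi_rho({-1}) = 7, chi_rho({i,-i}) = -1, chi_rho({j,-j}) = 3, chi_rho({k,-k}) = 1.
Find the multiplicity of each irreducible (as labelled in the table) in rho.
Multiplicities: chi_1: 3, chi_2: 1, chi_3: 3, chi_4: 2, chi_5: 1.

Proof sketch: Use <chi_rho, chi> = (1/|G|) sum_C |C| * chi_rho(C) * conj(chi(C)) with |G| = 8 for each irreducible chi in the table:
  <chi_rho, chi_1> = (1/8)[1*(11)*conj(1) + 1*(7)*conj(1) + 2*(-1)*conj(1) + 2*(3)*conj(1) + 2*(1)*conj(1)]
      = (1/8)[(11) + (7) + (-2) + (6) + (2)] = 24/8 = 3
  <chi_rho, chi_2> = (1/8)[1*(11)*conj(1) + 1*(7)*conj(1) + 2*(-1)*conj(1) + 2*(3)*conj(-1) + 2*(1)*conj(-1)]
      = (1/8)[(11) + (7) + (-2) + (-6) + (-2)] = 8/8 = 1
  <chi_rho, chi_3> = (1/8)[1*(11)*conj(1) + 1*(7)*conj(1) + 2*(-1)*conj(-1) + 2*(3)*conj(1) + 2*(1)*conj(-1)]
      = (1/8)[(11) + (7) + (2) + (6) + (-2)] = 24/8 = 3
  <chi_rho, chi_4> = (1/8)[1*(11)*conj(1) + 1*(7)*conj(1) + 2*(-1)*conj(-1) + 2*(3)*conj(-1) + 2*(1)*conj(1)]
      = (1/8)[(11) + (7) + (2) + (-6) + (2)] = 16/8 = 2
  <chi_rho, chi_5> = (1/8)[1*(11)*conj(2) + 1*(7)*conj(-2) + 2*(-1)*conj(0) + 2*(3)*conj(0) + 2*(1)*conj(0)]
      = (1/8)[(22) + (-14) + (0) + (0) + (0)] = 8/8 = 1
Dimension check: dim(rho) = sum (mult * dim) = 3*1 + 1*1 + 3*1 + 2*1 + 1*2 = 11 = chi_rho(e) = 11.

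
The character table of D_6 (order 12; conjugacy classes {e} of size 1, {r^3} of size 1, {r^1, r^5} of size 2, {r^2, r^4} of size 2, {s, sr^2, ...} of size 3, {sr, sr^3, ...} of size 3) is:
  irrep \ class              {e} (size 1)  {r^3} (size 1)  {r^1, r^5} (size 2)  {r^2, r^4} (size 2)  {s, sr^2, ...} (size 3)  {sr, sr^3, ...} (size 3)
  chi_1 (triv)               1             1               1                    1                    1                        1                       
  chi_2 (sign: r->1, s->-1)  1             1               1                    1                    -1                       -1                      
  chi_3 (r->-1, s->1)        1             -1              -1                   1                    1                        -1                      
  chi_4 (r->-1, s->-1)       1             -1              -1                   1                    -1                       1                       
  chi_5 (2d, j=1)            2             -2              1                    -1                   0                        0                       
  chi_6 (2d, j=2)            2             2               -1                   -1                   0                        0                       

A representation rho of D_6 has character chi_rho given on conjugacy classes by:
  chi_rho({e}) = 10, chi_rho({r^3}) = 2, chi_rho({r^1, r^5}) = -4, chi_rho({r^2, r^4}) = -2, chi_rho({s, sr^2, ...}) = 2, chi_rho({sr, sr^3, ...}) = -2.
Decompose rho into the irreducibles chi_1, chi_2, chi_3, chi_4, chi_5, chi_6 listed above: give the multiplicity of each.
Multiplicities: chi_1: 0, chi_2: 0, chi_3: 2, chi_4: 0, chi_5: 1, chi_6: 3.

Solution. Use <chi_rho, chi> = (1/|G|) sum_C |C| * chi_rho(C) * conj(chi(C)) with |G| = 12 for each irreducible chi in the table:
  <chi_rho, chi_1> = (1/12)[1*(10)*conj(1) + 1*(2)*conj(1) + 2*(-4)*conj(1) + 2*(-2)*conj(1) + 3*(2)*conj(1) + 3*(-2)*conj(1)]
      = (1/12)[(10) + (2) + (-8) + (-4) + (6) + (-6)] = 0/12 = 0
  <chi_rho, chi_2> = (1/12)[1*(10)*conj(1) + 1*(2)*conj(1) + 2*(-4)*conj(1) + 2*(-2)*conj(1) + 3*(2)*conj(-1) + 3*(-2)*conj(-1)]
      = (1/12)[(10) + (2) + (-8) + (-4) + (-6) + (6)] = 0/12 = 0
  <chi_rho, chi_3> = (1/12)[1*(10)*conj(1) + 1*(2)*conj(-1) + 2*(-4)*conj(-1) + 2*(-2)*conj(1) + 3*(2)*conj(1) + 3*(-2)*conj(-1)]
      = (1/12)[(10) + (-2) + (8) + (-4) + (6) + (6)] = 24/12 = 2
  <chi_rho, chi_4> = (1/12)[1*(10)*conj(1) + 1*(2)*conj(-1) + 2*(-4)*conj(-1) + 2*(-2)*conj(1) + 3*(2)*conj(-1) + 3*(-2)*conj(1)]
      = (1/12)[(10) + (-2) + (8) + (-4) + (-6) + (-6)] = 0/12 = 0
  <chi_rho, chi_5> = (1/12)[1*(10)*conj(2) + 1*(2)*conj(-2) + 2*(-4)*conj(1) + 2*(-2)*conj(-1) + 3*(2)*conj(0) + 3*(-2)*conj(0)]
      = (1/12)[(20) + (-4) + (-8) + (4) + (0) + (0)] = 12/12 = 1
  <chi_rho, chi_6> = (1/12)[1*(10)*conj(2) + 1*(2)*conj(2) + 2*(-4)*conj(-1) + 2*(-2)*conj(-1) + 3*(2)*conj(0) + 3*(-2)*conj(0)]
      = (1/12)[(20) + (4) + (8) + (4) + (0) + (0)] = 36/12 = 3
Dimension check: dim(rho) = sum (mult * dim) = 0*1 + 0*1 + 2*1 + 0*1 + 1*2 + 3*2 = 10 = chi_rho(e) = 10.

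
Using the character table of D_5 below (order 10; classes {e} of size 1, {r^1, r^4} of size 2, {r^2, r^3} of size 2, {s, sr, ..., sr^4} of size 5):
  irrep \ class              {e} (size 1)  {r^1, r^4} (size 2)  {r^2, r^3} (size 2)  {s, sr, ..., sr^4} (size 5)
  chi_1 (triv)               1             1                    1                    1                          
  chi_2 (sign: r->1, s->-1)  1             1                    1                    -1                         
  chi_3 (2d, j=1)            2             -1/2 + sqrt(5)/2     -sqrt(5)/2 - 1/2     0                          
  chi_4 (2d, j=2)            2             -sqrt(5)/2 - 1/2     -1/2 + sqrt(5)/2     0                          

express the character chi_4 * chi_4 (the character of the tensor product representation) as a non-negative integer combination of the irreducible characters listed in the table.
chi_4 tensor chi_4 = chi_1 + chi_2 + chi_3 (all other irreducibles have multiplicity 0).

Argument: The character of a tensor product is the pointwise product (chi_4 * chi_4)(C) = chi_4(C) * chi_4(C):
  {e}: (2)*(2), {r^1, r^4}: (-sqrt(5)/2 - 1/2)*(-sqrt(5)/2 - 1/2), {r^2, r^3}: (-1/2 + sqrt(5)/2)*(-1/2 + sqrt(5)/2), {s, sr, ..., sr^4}: (0)*(0)
so (chi_4 * chi_4) takes values
  {e} -> 4, {r^1, r^4} -> sqrt(5)/2 + 3/2, {r^2, r^3} -> 3/2 - sqrt(5)/2, {s, sr, ..., sr^4} -> 0.
Now take the inner product of this character with each irreducible chi from the table, <chi_4*chi_4, chi> = (1/10) sum_C |C| (chi_4*chi_4)(C) conj(chi(C)):
  <chi_4*chi_4, chi_1> = (1/10)[1*(4)*conj(1) + 2*(sqrt(5)/2 + 3/2)*conj(1) + 2*(3/2 - sqrt(5)/2)*conj(1) + 5*(0)*conj(1)]
      = (1/10)[(4) + (sqrt(5) + 3) + (3 - sqrt(5)) + (0)] = 10/10 = 1
  <chi_4*chi_4, chi_2> = (1/10)[1*(4)*conj(1) + 2*(sqrt(5)/2 + 3/2)*conj(1) + 2*(3/2 - sqrt(5)/2)*conj(1) + 5*(0)*conj(-1)]
      = (1/10)[(4) + (sqrt(5) + 3) + (3 - sqrt(5)) + (0)] = 10/10 = 1
  <chi_4*chi_4, chi_3> = (1/10)[1*(4)*conj(2) + 2*(sqrt(5)/2 + 3/2)*conj(-1/2 + sqrt(5)/2) + 2*(3/2 - sqrt(5)/2)*conj(-sqrt(5)/2 - 1/2) + 5*(0)*conj(0)]
      = (1/10)[(8) + (1 + sqrt(5)) + (1 - sqrt(5)) + (0)] = 10/10 = 1
  <chi_4*chi_4, chi_4> = (1/10)[1*(4)*conj(2) + 2*(sqrt(5)/2 + 3/2)*conj(-sqrt(5)/2 - 1/2) + 2*(3/2 - sqrt(5)/2)*conj(-1/2 + sqrt(5)/2) + 5*(0)*conj(0)]
      = (1/10)[(8) + (-2*sqrt(5) - 4) + (-4 + 2*sqrt(5)) + (0)] = 0/10 = 0
Hence the multiplicities are chi_1: 1, chi_2: 1, chi_3: 1. Dimension check: dim(chi_4)*dim(chi_4) = 2*2 = 4 and sum (mult * dim) = 1*1 + 1*1 + 1*2 = 4.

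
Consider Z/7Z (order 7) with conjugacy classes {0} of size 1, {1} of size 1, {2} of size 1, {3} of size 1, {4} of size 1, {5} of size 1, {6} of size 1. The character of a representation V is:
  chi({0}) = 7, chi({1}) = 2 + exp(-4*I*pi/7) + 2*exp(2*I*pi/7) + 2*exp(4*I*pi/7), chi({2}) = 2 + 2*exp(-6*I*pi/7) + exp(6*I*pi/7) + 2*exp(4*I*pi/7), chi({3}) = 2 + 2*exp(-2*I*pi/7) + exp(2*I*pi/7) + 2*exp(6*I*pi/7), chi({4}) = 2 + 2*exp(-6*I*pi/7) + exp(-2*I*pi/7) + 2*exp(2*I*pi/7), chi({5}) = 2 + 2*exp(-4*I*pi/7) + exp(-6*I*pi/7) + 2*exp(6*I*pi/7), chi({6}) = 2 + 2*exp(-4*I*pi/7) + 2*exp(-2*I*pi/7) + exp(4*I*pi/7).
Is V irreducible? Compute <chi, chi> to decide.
Not irreducible (reducible): <chi, chi> = 13 > 1.

<chi, chi> = (1/|G|) sum_C |C| * |chi(C)|^2 = (1/7)[1*|7|^2 + 1*|2 + exp(-4*I*pi/7) + 2*exp(2*I*pi/7) + 2*exp(4*I*pi/7)|^2 + 1*|2 + 2*exp(-6*I*pi/7) + exp(6*I*pi/7) + 2*exp(4*I*pi/7)|^2 + 1*|2 + 2*exp(-2*I*pi/7) + exp(2*I*pi/7) + 2*exp(6*I*pi/7)|^2 + 1*|2 + 2*exp(-6*I*pi/7) + exp(-2*I*pi/7) + 2*exp(2*I*pi/7)|^2 + 1*|2 + 2*exp(-4*I*pi/7) + exp(-6*I*pi/7) + 2*exp(6*I*pi/7)|^2 + 1*|2 + 2*exp(-4*I*pi/7) + 2*exp(-2*I*pi/7) + exp(4*I*pi/7)|^2]
  = (1/7)[(49) + (13 + 8*exp(-2*I*pi/7) + 6*exp(-4*I*pi/7) + 4*exp(-6*I*pi/7) + 4*exp(6*I*pi/7) + 6*exp(4*I*pi/7) + 8*exp(2*I*pi/7)) + (13 + 8*exp(-4*I*pi/7) + 4*exp(-2*I*pi/7) + 6*exp(-6*I*pi/7) + 6*exp(6*I*pi/7) + 4*exp(2*I*pi/7) + 8*exp(4*I*pi/7)) + (13 + 6*exp(-2*I*pi/7) + 4*exp(-4*I*pi/7) + 8*exp(-6*I*pi/7) + 8*exp(6*I*pi/7) + 4*exp(4*I*pi/7) + 6*exp(2*I*pi/7)) + (13 + 6*exp(-2*I*pi/7) + 4*exp(-4*I*pi/7) + 8*exp(-6*I*pi/7) + 8*exp(6*I*pi/7) + 4*exp(4*I*pi/7) + 6*exp(2*I*pi/7)) + (13 + 8*exp(-4*I*pi/7) + 4*exp(-2*I*pi/7) + 6*exp(-6*I*pi/7) + 6*exp(6*I*pi/7) + 4*exp(2*I*pi/7) + 8*exp(4*I*pi/7)) + (13 + 8*exp(-2*I*pi/7) + 6*exp(-4*I*pi/7) + 4*exp(-6*I*pi/7) + 4*exp(6*I*pi/7) + 6*exp(4*I*pi/7) + 8*exp(2*I*pi/7))] = 91/7 = 13.
(Exp terms are combined using exp(i*s)*conj(exp(i*t)) = exp(i*(s-t)), and sums of them are collapsed using the identity that for every m > 1 the m distinct m-th roots of unity sum to 0, e.g. 1 + exp(2*I*pi/3) + exp(-2*I*pi/3) = 0.)
A character is irreducible iff <chi, chi> = 1, so this representation is reducible.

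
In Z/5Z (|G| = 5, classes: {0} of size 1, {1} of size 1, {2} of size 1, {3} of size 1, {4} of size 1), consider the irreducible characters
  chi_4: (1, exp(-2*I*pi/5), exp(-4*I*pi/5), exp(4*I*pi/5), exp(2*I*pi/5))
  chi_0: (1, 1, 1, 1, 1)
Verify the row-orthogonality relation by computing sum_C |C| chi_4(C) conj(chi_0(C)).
Sum = 0; so <chi_4, chi_0> = 0 (distinct irreducibles are orthogonal).

Details: Compute term by term over conjugacy classes (|C| * chi_4(C) * conj(chi_0(C))):
  1*(1)*conj(1) + 1*(exp(-2*I*pi/5))*conj(1) + 1*(exp(-4*I*pi/5))*conj(1) + 1*(exp(4*I*pi/5))*conj(1) + 1*(exp(2*I*pi/5))*conj(1)
  = (1) + (exp(-2*I*pi/5)) + (exp(-4*I*pi/5)) + (exp(4*I*pi/5)) + (exp(2*I*pi/5))
  = 0.
(Exp terms are combined using exp(i*s)*conj(exp(i*t)) = exp(i*(s-t)), and sums of them are collapsed using the identity that for every m > 1 the m distinct m-th roots of unity sum to 0, e.g. 1 + exp(2*I*pi/3) + exp(-2*I*pi/3) = 0.)
Dividing by |G| = 5 gives 0/5 = 0, matching the row-orthogonality relation <chi_4, chi_0> = [chi_4 = chi_0].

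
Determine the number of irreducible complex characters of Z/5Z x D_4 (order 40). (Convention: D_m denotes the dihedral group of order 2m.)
25

Why: The number of irreducible complex representations of a finite group equals its number of conjugacy classes. For a direct product, #classes(G x H) = #classes(G) * #classes(H). Z/5Z has 5 classes (abelian), D_4 has 5 classes, so 5 * 5 = 25, so Z/5Z x D_4 (order 40) has exactly 25 irreducible complex representations.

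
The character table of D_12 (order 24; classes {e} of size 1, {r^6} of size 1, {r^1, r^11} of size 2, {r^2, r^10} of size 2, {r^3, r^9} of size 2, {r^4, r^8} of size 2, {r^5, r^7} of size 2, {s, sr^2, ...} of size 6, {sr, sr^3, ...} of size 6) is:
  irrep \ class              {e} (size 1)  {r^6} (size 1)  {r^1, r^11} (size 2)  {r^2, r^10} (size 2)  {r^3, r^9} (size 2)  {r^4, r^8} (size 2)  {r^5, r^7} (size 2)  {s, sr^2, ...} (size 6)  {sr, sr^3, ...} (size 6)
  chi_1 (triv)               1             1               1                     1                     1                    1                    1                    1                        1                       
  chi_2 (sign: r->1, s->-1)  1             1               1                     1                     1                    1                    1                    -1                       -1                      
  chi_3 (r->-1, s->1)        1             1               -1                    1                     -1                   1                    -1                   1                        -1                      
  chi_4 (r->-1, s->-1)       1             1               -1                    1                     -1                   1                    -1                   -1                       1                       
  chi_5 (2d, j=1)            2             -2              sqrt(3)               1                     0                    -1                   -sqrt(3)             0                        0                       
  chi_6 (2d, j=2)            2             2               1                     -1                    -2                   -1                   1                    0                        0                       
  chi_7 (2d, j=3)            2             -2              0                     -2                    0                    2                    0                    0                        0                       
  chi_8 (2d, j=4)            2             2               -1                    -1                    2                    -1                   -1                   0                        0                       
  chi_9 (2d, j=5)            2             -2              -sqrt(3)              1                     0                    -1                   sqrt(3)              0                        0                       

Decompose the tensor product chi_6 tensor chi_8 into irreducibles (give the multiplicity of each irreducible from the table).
chi_6 tensor chi_8 = chi_3 + chi_4 + chi_6 (all other irreducibles have multiplicity 0).

Working: The character of a tensor product is the pointwise product (chi_6 * chi_8)(C) = chi_6(C) * chi_8(C):
  {e}: (2)*(2), {r^6}: (2)*(2), {r^1, r^11}: (1)*(-1), {r^2, r^10}: (-1)*(-1), {r^3, r^9}: (-2)*(2), {r^4, r^8}: (-1)*(-1), {r^5, r^7}: (1)*(-1), {s, sr^2, ...}: (0)*(0), {sr, sr^3, ...}: (0)*(0)
so (chi_6 * chi_8) takes values
  {e} -> 4, {r^6} -> 4, {r^1, r^11} -> -1, {r^2, r^10} -> 1, {r^3, r^9} -> -4, {r^4, r^8} -> 1, {r^5, r^7} -> -1, {s, sr^2, ...} -> 0, {sr, sr^3, ...} -> 0.
Now take the inner product of this character with each irreducible chi from the table, <chi_6*chi_8, chi> = (1/24) sum_C |C| (chi_6*chi_8)(C) conj(chi(C)):
  <chi_6*chi_8, chi_1> = (1/24)[1*(4)*conj(1) + 1*(4)*conj(1) + 2*(-1)*conj(1) + 2*(1)*conj(1) + 2*(-4)*conj(1) + 2*(1)*conj(1) + 2*(-1)*conj(1) + 6*(0)*conj(1) + 6*(0)*conj(1)]
      = (1/24)[(4) + (4) + (-2) + (2) + (-8) + (2) + (-2) + (0) + (0)] = 0/24 = 0
  <chi_6*chi_8, chi_2> = (1/24)[1*(4)*conj(1) + 1*(4)*conj(1) + 2*(-1)*conj(1) + 2*(1)*conj(1) + 2*(-4)*conj(1) + 2*(1)*conj(1) + 2*(-1)*conj(1) + 6*(0)*conj(-1) + 6*(0)*conj(-1)]
      = (1/24)[(4) + (4) + (-2) + (2) + (-8) + (2) + (-2) + (0) + (0)] = 0/24 = 0
  <chi_6*chi_8, chi_3> = (1/24)[1*(4)*conj(1) + 1*(4)*conj(1) + 2*(-1)*conj(-1) + 2*(1)*conj(1) + 2*(-4)*conj(-1) + 2*(1)*conj(1) + 2*(-1)*conj(-1) + 6*(0)*conj(1) + 6*(0)*conj(-1)]
      = (1/24)[(4) + (4) + (2) + (2) + (8) + (2) + (2) + (0) + (0)] = 24/24 = 1
  <chi_6*chi_8, chi_4> = (1/24)[1*(4)*conj(1) + 1*(4)*conj(1) + 2*(-1)*conj(-1) + 2*(1)*conj(1) + 2*(-4)*conj(-1) + 2*(1)*conj(1) + 2*(-1)*conj(-1) + 6*(0)*conj(-1) + 6*(0)*conj(1)]
      = (1/24)[(4) + (4) + (2) + (2) + (8) + (2) + (2) + (0) + (0)] = 24/24 = 1
  <chi_6*chi_8, chi_5> = (1/24)[1*(4)*conj(2) + 1*(4)*conj(-2) + 2*(-1)*conj(sqrt(3)) + 2*(1)*conj(1) + 2*(-4)*conj(0) + 2*(1)*conj(-1) + 2*(-1)*conj(-sqrt(3)) + 6*(0)*conj(0) + 6*(0)*conj(0)]
      = (1/24)[(8) + (-8) + (-2*sqrt(3)) + (2) + (0) + (-2) + (2*sqrt(3)) + (0) + (0)] = 0/24 = 0
  <chi_6*chi_8, chi_6> = (1/24)[1*(4)*conj(2) + 1*(4)*conj(2) + 2*(-1)*conj(1) + 2*(1)*conj(-1) + 2*(-4)*conj(-2) + 2*(1)*conj(-1) + 2*(-1)*conj(1) + 6*(0)*conj(0) + 6*(0)*conj(0)]
      = (1/24)[(8) + (8) + (-2) + (-2) + (16) + (-2) + (-2) + (0) + (0)] = 24/24 = 1
  <chi_6*chi_8, chi_7> = (1/24)[1*(4)*conj(2) + 1*(4)*conj(-2) + 2*(-1)*conj(0) + 2*(1)*conj(-2) + 2*(-4)*conj(0) + 2*(1)*conj(2) + 2*(-1)*conj(0) + 6*(0)*conj(0) + 6*(0)*conj(0)]
      = (1/24)[(8) + (-8) + (0) + (-4) + (0) + (4) + (0) + (0) + (0)] = 0/24 = 0
  <chi_6*chi_8, chi_8> = (1/24)[1*(4)*conj(2) + 1*(4)*conj(2) + 2*(-1)*conj(-1) + 2*(1)*conj(-1) + 2*(-4)*conj(2) + 2*(1)*conj(-1) + 2*(-1)*conj(-1) + 6*(0)*conj(0) + 6*(0)*conj(0)]
      = (1/24)[(8) + (8) + (2) + (-2) + (-16) + (-2) + (2) + (0) + (0)] = 0/24 = 0
  <chi_6*chi_8, chi_9> = (1/24)[1*(4)*conj(2) + 1*(4)*conj(-2) + 2*(-1)*conj(-sqrt(3)) + 2*(1)*conj(1) + 2*(-4)*conj(0) + 2*(1)*conj(-1) + 2*(-1)*conj(sqrt(3)) + 6*(0)*conj(0) + 6*(0)*conj(0)]
      = (1/24)[(8) + (-8) + (2*sqrt(3)) + (2) + (0) + (-2) + (-2*sqrt(3)) + (0) + (0)] = 0/24 = 0
Hence the multiplicities are chi_3: 1, chi_4: 1, chi_6: 1. Dimension check: dim(chi_6)*dim(chi_8) = 2*2 = 4 and sum (mult * dim) = 1*1 + 1*1 + 1*2 = 4.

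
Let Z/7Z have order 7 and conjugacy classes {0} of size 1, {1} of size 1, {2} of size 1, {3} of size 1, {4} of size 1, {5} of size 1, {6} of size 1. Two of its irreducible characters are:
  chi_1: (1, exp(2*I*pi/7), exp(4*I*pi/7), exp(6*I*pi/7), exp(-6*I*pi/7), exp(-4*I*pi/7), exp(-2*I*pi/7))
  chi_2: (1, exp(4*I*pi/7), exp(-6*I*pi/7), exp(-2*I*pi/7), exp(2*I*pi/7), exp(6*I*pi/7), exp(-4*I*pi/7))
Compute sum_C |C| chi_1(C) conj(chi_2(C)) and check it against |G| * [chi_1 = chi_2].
Sum = 0; so <chi_1, chi_2> = 0 (distinct irreducibles are orthogonal).

Solution. Compute term by term over conjugacy classes (|C| * chi_1(C) * conj(chi_2(C))):
  1*(1)*conj(1) + 1*(exp(2*I*pi/7))*conj(exp(4*I*pi/7)) + 1*(exp(4*I*pi/7))*conj(exp(-6*I*pi/7)) + 1*(exp(6*I*pi/7))*conj(exp(-2*I*pi/7)) + 1*(exp(-6*I*pi/7))*conj(exp(2*I*pi/7)) + 1*(exp(-4*I*pi/7))*conj(exp(6*I*pi/7)) + 1*(exp(-2*I*pi/7))*conj(exp(-4*I*pi/7))
  = (1) + (exp(-2*I*pi/7)) + (exp(-4*I*pi/7)) + (exp(-6*I*pi/7)) + (exp(6*I*pi/7)) + (exp(4*I*pi/7)) + (exp(2*I*pi/7))
  = 0.
(Exp terms are combined using exp(i*s)*conj(exp(i*t)) = exp(i*(s-t)), and sums of them are collapsed using the identity that for every m > 1 the m distinct m-th roots of unity sum to 0, e.g. 1 + exp(2*I*pi/3) + exp(-2*I*pi/3) = 0.)
Dividing by |G| = 7 gives 0/7 = 0, matching the row-orthogonality relation <chi_1, chi_2> = [chi_1 = chi_2].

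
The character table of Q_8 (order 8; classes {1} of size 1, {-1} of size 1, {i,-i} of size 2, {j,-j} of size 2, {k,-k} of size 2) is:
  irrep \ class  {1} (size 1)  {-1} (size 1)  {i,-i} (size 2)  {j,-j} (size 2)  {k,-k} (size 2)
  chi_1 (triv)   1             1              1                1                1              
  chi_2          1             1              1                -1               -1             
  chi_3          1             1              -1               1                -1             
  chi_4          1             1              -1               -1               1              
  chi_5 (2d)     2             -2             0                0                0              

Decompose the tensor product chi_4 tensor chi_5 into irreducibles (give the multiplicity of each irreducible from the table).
chi_4 tensor chi_5 = chi_5 (all other irreducibles have multiplicity 0).

Derivation: The character of a tensor product is the pointwise product (chi_4 * chi_5)(C) = chi_4(C) * chi_5(C):
  {1}: (1)*(2), {-1}: (1)*(-2), {i,-i}: (-1)*(0), {j,-j}: (-1)*(0), {k,-k}: (1)*(0)
so (chi_4 * chi_5) takes values
  {1} -> 2, {-1} -> -2, {i,-i} -> 0, {j,-j} -> 0, {k,-k} -> 0.
Now take the inner product of this character with each irreducible chi from the table, <chi_4*chi_5, chi> = (1/8) sum_C |C| (chi_4*chi_5)(C) conj(chi(C)):
  <chi_4*chi_5, chi_1> = (1/8)[1*(2)*conj(1) + 1*(-2)*conj(1) + 2*(0)*conj(1) + 2*(0)*conj(1) + 2*(0)*conj(1)]
      = (1/8)[(2) + (-2) + (0) + (0) + (0)] = 0/8 = 0
  <chi_4*chi_5, chi_2> = (1/8)[1*(2)*conj(1) + 1*(-2)*conj(1) + 2*(0)*conj(1) + 2*(0)*conj(-1) + 2*(0)*conj(-1)]
      = (1/8)[(2) + (-2) + (0) + (0) + (0)] = 0/8 = 0
  <chi_4*chi_5, chi_3> = (1/8)[1*(2)*conj(1) + 1*(-2)*conj(1) + 2*(0)*conj(-1) + 2*(0)*conj(1) + 2*(0)*conj(-1)]
      = (1/8)[(2) + (-2) + (0) + (0) + (0)] = 0/8 = 0
  <chi_4*chi_5, chi_4> = (1/8)[1*(2)*conj(1) + 1*(-2)*conj(1) + 2*(0)*conj(-1) + 2*(0)*conj(-1) + 2*(0)*conj(1)]
      = (1/8)[(2) + (-2) + (0) + (0) + (0)] = 0/8 = 0
  <chi_4*chi_5, chi_5> = (1/8)[1*(2)*conj(2) + 1*(-2)*conj(-2) + 2*(0)*conj(0) + 2*(0)*conj(0) + 2*(0)*conj(0)]
      = (1/8)[(4) + (4) + (0) + (0) + (0)] = 8/8 = 1
Hence the multiplicities are chi_5: 1. Dimension check: dim(chi_4)*dim(chi_5) = 1*2 = 2 and sum (mult * dim) = 1*2 = 2.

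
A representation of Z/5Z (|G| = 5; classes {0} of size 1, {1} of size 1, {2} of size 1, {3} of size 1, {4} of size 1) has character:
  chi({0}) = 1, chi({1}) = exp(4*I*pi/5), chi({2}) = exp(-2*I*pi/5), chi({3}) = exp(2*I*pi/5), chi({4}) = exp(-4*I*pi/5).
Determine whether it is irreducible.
Irreducible: <chi, chi> = 1.

Justification: <chi, chi> = (1/|G|) sum_C |C| * |chi(C)|^2 = (1/5)[1*|1|^2 + 1*|exp(4*I*pi/5)|^2 + 1*|exp(-2*I*pi/5)|^2 + 1*|exp(2*I*pi/5)|^2 + 1*|exp(-4*I*pi/5)|^2]
  = (1/5)[(1) + (1) + (1) + (1) + (1)] = 5/5 = 1.
(Exp terms are combined using exp(i*s)*conj(exp(i*t)) = exp(i*(s-t)), and sums of them are collapsed using the identity that for every m > 1 the m distinct m-th roots of unity sum to 0, e.g. 1 + exp(2*I*pi/3) + exp(-2*I*pi/3) = 0.)
A character is irreducible iff <chi, chi> = 1, so this representation is irreducible.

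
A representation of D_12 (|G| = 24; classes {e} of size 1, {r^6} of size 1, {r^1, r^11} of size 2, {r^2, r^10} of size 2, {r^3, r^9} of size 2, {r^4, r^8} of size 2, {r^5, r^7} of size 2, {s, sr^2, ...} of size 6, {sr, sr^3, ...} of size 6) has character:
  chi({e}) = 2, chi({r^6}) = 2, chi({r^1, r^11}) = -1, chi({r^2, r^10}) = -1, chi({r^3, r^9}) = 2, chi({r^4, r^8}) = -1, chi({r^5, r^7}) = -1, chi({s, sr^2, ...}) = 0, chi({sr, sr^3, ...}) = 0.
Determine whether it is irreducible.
Irreducible: <chi, chi> = 1.

Solution. <chi, chi> = (1/|G|) sum_C |C| * |chi(C)|^2 = (1/24)[1*|2|^2 + 1*|2|^2 + 2*|-1|^2 + 2*|-1|^2 + 2*|2|^2 + 2*|-1|^2 + 2*|-1|^2 + 6*|0|^2 + 6*|0|^2]
  = (1/24)[(4) + (4) + (2) + (2) + (8) + (2) + (2) + (0) + (0)] = 24/24 = 1.
A character is irreducible iff <chi, chi> = 1, so this representation is irreducible.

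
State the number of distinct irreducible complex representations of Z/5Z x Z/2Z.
10

Argument: The number of irreducible complex representations of a finite group equals its number of conjugacy classes. Z/5Z x Z/2Z is abelian of order 10, so every element is its own conjugacy class: 10 classes, so Z/5Z x Z/2Z (order 10) has exactly 10 irreducible complex representations.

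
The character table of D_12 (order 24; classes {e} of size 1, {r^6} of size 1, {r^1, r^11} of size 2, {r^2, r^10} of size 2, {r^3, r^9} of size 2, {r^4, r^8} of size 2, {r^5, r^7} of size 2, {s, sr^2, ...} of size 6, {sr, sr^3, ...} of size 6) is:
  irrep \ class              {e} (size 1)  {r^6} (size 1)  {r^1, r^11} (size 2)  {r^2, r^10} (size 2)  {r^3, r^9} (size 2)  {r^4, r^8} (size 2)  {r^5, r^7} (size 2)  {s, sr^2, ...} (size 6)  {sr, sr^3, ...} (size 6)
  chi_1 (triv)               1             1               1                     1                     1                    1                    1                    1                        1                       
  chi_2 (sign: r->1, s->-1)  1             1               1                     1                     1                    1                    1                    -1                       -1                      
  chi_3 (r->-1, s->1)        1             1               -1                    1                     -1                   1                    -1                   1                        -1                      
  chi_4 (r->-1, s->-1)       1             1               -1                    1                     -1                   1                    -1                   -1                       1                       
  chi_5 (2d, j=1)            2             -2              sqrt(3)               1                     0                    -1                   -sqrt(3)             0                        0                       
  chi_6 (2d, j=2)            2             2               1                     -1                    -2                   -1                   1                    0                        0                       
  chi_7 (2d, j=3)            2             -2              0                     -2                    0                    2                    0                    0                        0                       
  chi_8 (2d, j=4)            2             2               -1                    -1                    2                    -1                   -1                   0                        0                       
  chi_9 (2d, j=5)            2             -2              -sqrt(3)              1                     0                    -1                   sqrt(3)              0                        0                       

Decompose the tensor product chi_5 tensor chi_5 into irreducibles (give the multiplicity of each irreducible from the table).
chi_5 tensor chi_5 = chi_1 + chi_2 + chi_6 (all other irreducibles have multiplicity 0).

Argument: The character of a tensor product is the pointwise product (chi_5 * chi_5)(C) = chi_5(C) * chi_5(C):
  {e}: (2)*(2), {r^6}: (-2)*(-2), {r^1, r^11}: (sqrt(3))*(sqrt(3)), {r^2, r^10}: (1)*(1), {r^3, r^9}: (0)*(0), {r^4, r^8}: (-1)*(-1), {r^5, r^7}: (-sqrt(3))*(-sqrt(3)), {s, sr^2, ...}: (0)*(0), {sr, sr^3, ...}: (0)*(0)
so (chi_5 * chi_5) takes values
  {e} -> 4, {r^6} -> 4, {r^1, r^11} -> 3, {r^2, r^10} -> 1, {r^3, r^9} -> 0, {r^4, r^8} -> 1, {r^5, r^7} -> 3, {s, sr^2, ...} -> 0, {sr, sr^3, ...} -> 0.
Now take the inner product of this character with each irreducible chi from the table, <chi_5*chi_5, chi> = (1/24) sum_C |C| (chi_5*chi_5)(C) conj(chi(C)):
  <chi_5*chi_5, chi_1> = (1/24)[1*(4)*conj(1) + 1*(4)*conj(1) + 2*(3)*conj(1) + 2*(1)*conj(1) + 2*(0)*conj(1) + 2*(1)*conj(1) + 2*(3)*conj(1) + 6*(0)*conj(1) + 6*(0)*conj(1)]
      = (1/24)[(4) + (4) + (6) + (2) + (0) + (2) + (6) + (0) + (0)] = 24/24 = 1
  <chi_5*chi_5, chi_2> = (1/24)[1*(4)*conj(1) + 1*(4)*conj(1) + 2*(3)*conj(1) + 2*(1)*conj(1) + 2*(0)*conj(1) + 2*(1)*conj(1) + 2*(3)*conj(1) + 6*(0)*conj(-1) + 6*(0)*conj(-1)]
      = (1/24)[(4) + (4) + (6) + (2) + (0) + (2) + (6) + (0) + (0)] = 24/24 = 1
  <chi_5*chi_5, chi_3> = (1/24)[1*(4)*conj(1) + 1*(4)*conj(1) + 2*(3)*conj(-1) + 2*(1)*conj(1) + 2*(0)*conj(-1) + 2*(1)*conj(1) + 2*(3)*conj(-1) + 6*(0)*conj(1) + 6*(0)*conj(-1)]
      = (1/24)[(4) + (4) + (-6) + (2) + (0) + (2) + (-6) + (0) + (0)] = 0/24 = 0
  <chi_5*chi_5, chi_4> = (1/24)[1*(4)*conj(1) + 1*(4)*conj(1) + 2*(3)*conj(-1) + 2*(1)*conj(1) + 2*(0)*conj(-1) + 2*(1)*conj(1) + 2*(3)*conj(-1) + 6*(0)*conj(-1) + 6*(0)*conj(1)]
      = (1/24)[(4) + (4) + (-6) + (2) + (0) + (2) + (-6) + (0) + (0)] = 0/24 = 0
  <chi_5*chi_5, chi_5> = (1/24)[1*(4)*conj(2) + 1*(4)*conj(-2) + 2*(3)*conj(sqrt(3)) + 2*(1)*conj(1) + 2*(0)*conj(0) + 2*(1)*conj(-1) + 2*(3)*conj(-sqrt(3)) + 6*(0)*conj(0) + 6*(0)*conj(0)]
      = (1/24)[(8) + (-8) + (6*sqrt(3)) + (2) + (0) + (-2) + (-6*sqrt(3)) + (0) + (0)] = 0/24 = 0
  <chi_5*chi_5, chi_6> = (1/24)[1*(4)*conj(2) + 1*(4)*conj(2) + 2*(3)*conj(1) + 2*(1)*conj(-1) + 2*(0)*conj(-2) + 2*(1)*conj(-1) + 2*(3)*conj(1) + 6*(0)*conj(0) + 6*(0)*conj(0)]
      = (1/24)[(8) + (8) + (6) + (-2) + (0) + (-2) + (6) + (0) + (0)] = 24/24 = 1
  <chi_5*chi_5, chi_7> = (1/24)[1*(4)*conj(2) + 1*(4)*conj(-2) + 2*(3)*conj(0) + 2*(1)*conj(-2) + 2*(0)*conj(0) + 2*(1)*conj(2) + 2*(3)*conj(0) + 6*(0)*conj(0) + 6*(0)*conj(0)]
      = (1/24)[(8) + (-8) + (0) + (-4) + (0) + (4) + (0) + (0) + (0)] = 0/24 = 0
  <chi_5*chi_5, chi_8> = (1/24)[1*(4)*conj(2) + 1*(4)*conj(2) + 2*(3)*conj(-1) + 2*(1)*conj(-1) + 2*(0)*conj(2) + 2*(1)*conj(-1) + 2*(3)*conj(-1) + 6*(0)*conj(0) + 6*(0)*conj(0)]
      = (1/24)[(8) + (8) + (-6) + (-2) + (0) + (-2) + (-6) + (0) + (0)] = 0/24 = 0
  <chi_5*chi_5, chi_9> = (1/24)[1*(4)*conj(2) + 1*(4)*conj(-2) + 2*(3)*conj(-sqrt(3)) + 2*(1)*conj(1) + 2*(0)*conj(0) + 2*(1)*conj(-1) + 2*(3)*conj(sqrt(3)) + 6*(0)*conj(0) + 6*(0)*conj(0)]
      = (1/24)[(8) + (-8) + (-6*sqrt(3)) + (2) + (0) + (-2) + (6*sqrt(3)) + (0) + (0)] = 0/24 = 0
Hence the multiplicities are chi_1: 1, chi_2: 1, chi_6: 1. Dimension check: dim(chi_5)*dim(chi_5) = 2*2 = 4 and sum (mult * dim) = 1*1 + 1*1 + 1*2 = 4.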